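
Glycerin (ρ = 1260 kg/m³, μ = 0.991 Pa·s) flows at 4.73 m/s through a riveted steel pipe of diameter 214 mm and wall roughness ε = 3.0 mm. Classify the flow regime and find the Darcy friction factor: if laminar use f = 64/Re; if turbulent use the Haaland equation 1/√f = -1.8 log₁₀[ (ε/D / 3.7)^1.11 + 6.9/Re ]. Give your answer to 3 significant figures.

f ≈ 0.0497

Re = ρVD/μ = 1260·4.73·0.214/0.991 = 1287.
Re < 2300 → laminar, so f = 64/Re = 0.04973 (roughness is irrelevant in laminar flow).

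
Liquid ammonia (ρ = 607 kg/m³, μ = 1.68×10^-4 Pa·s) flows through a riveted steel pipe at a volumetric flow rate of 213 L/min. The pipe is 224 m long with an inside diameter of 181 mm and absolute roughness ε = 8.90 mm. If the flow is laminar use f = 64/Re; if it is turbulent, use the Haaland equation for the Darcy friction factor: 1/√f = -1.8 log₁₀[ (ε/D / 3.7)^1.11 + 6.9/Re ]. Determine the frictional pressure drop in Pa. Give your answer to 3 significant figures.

ΔP ≈ 511 Pa

Q = 213 L/min = 213/60000 = 0.00355 m³/s.
Cross-sectional area A = πD²/4 = π(0.181)²/4 = 0.02573 m²; mean velocity V = Q/A = 0.00355/0.02573 = 0.138 m/s.
Reynolds number Re = ρVD/μ = 607 · 0.138 · 0.181 / 0.000168 = 9.023e+04.
Re > 4000 → turbulent. Relative roughness ε/D = 0.0089/0.181 = 0.0492. Haaland: 1/√f = -1.8 log₁₀[(0.0492/3.7)^1.11 + 6.9/9.023e+04] = -1.8 log₁₀[0.00826 + 7.65e-05] = 3.742, so f = 0.07141.
Darcy-Weisbach: ΔP = f(L/D)(ρV²/2) = 0.07141·(224/0.181)·(607·0.138²/2) = 0.07141·1238·5.777 = 510.6 Pa.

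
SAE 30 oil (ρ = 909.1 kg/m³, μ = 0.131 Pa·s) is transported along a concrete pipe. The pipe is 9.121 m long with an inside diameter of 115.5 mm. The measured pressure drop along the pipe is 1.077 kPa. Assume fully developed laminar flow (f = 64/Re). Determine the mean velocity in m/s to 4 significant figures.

For laminar flow, f = 64/Re with Re = ρVD/μ, so Darcy-Weisbach reduces to ΔP = 32μLV/D². Solving for V: V = ΔP·D²/(32μL) = 1077·(0.1155)²/(32·0.131·9.121) = 0.3758 m/s.
Check: Re = ρVD/μ = 909.1·0.3758·0.1155/0.131 = 301.2 < 2300, so the laminar assumption holds.

V ≈ 0.3758 m/s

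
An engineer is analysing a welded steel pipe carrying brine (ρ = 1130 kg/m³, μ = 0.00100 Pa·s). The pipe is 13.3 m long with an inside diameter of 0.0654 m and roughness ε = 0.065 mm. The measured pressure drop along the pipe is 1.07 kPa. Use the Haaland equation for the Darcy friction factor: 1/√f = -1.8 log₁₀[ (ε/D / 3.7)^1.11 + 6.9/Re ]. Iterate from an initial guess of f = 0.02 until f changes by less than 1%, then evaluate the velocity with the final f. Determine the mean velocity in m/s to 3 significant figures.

Rearranging Darcy-Weisbach: V = √(2·ΔP·D/(f·L·ρ)). With ε/D = 6.5e-05/0.0654 = 0.000994, iterate starting from f = 0.02:
  f = 0.02 → V = √(2·1070·0.0654/(0.02·13.3·1130)) = 0.6824 m/s; Re = ρVD/μ = 5.043e+04; f → 0.02369
  f = 0.02369 → V = 0.627 m/s; Re = 4.634e+04; f → 0.02396
  f = 0.02396 → V = 0.6234 m/s; Re = 4.607e+04; f → 0.02398
Converged (Δf/f < 1%). With the final f = 0.02398: V = √(2·1070·0.0654/(0.02398·13.3·1130)) = 0.6232 m/s.

V ≈ 0.623 m/s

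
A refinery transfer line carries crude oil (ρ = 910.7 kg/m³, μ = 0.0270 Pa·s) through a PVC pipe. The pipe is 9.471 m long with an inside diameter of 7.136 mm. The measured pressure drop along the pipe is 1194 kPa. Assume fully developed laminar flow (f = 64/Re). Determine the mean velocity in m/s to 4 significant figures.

V ≈ 7.430 m/s

For laminar flow, f = 64/Re with Re = ρVD/μ, so Darcy-Weisbach reduces to ΔP = 32μLV/D². Solving for V: V = ΔP·D²/(32μL) = 1.194e+06·(0.007136)²/(32·0.027·9.471) = 7.43 m/s.
Check: Re = ρVD/μ = 910.7·7.43·0.007136/0.027 = 1788 < 2300, so the laminar assumption holds.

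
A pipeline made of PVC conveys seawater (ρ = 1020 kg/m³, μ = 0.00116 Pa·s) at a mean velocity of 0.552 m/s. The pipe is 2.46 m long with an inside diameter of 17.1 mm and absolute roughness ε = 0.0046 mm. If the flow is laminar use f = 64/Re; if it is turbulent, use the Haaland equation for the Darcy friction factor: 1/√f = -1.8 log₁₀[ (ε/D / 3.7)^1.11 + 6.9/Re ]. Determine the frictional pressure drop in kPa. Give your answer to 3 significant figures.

Reynolds number Re = ρVD/μ = 1020 · 0.552 · 0.0171 / 0.00116 = 8300.
Re > 4000 → turbulent. Relative roughness ε/D = 4.6e-06/0.0171 = 0.000269. Haaland: 1/√f = -1.8 log₁₀[(0.000269/3.7)^1.11 + 6.9/8300] = -1.8 log₁₀[2.55e-05 + 0.000831] = 5.521, so f = 0.03281.
Darcy-Weisbach: ΔP = f(L/D)(ρV²/2) = 0.03281·(2.46/0.0171)·(1020·0.552²/2) = 0.03281·143.9·155.4 = 733.5 Pa.
ΔP = 733.5 Pa = 0.733 kPa.

ΔP ≈ 0.733 kPa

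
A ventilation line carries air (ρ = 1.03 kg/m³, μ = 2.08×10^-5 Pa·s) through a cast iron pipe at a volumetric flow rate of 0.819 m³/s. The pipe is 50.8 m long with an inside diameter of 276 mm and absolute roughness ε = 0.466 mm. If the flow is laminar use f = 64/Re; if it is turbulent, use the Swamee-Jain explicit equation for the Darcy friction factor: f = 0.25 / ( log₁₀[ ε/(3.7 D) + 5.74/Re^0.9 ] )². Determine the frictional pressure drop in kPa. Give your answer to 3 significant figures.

Cross-sectional area A = πD²/4 = π(0.276)²/4 = 0.05983 m²; mean velocity V = Q/A = 0.819/0.05983 = 13.69 m/s.
Reynolds number Re = ρVD/μ = 1.03 · 13.69 · 0.276 / 2.08e-05 = 1.871e+05.
Re > 4000 → turbulent. Relative roughness ε/D = 0.000466/0.276 = 0.00169. Swamee-Jain: f = 0.25/(log₁₀[0.00169/3.7 + 5.74/1.871e+05^0.9])² = 0.25/(log₁₀[0.000456 + 0.000103])² = 0.25/(-3.252)² = 0.02364.
Darcy-Weisbach: ΔP = f(L/D)(ρV²/2) = 0.02364·(50.8/0.276)·(1.03·13.69²/2) = 0.02364·184.1·96.51 = 419.9 Pa.
ΔP = 419.9 Pa = 0.420 kPa.

ΔP ≈ 0.420 kPa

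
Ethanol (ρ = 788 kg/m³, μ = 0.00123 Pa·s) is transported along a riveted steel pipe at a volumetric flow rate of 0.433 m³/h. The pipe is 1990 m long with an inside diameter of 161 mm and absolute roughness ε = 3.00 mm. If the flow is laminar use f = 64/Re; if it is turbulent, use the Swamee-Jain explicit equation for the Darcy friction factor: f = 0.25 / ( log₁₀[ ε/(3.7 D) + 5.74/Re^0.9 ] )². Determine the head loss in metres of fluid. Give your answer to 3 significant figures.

h_f ≈ 0.00231 m

Q = 0.433 m³/h = 0.433/3600 = 0.0001203 m³/s.
Cross-sectional area A = πD²/4 = π(0.161)²/4 = 0.02036 m²; mean velocity V = Q/A = 0.0001203/0.02036 = 0.005908 m/s.
Reynolds number Re = ρVD/μ = 788 · 0.005908 · 0.161 / 0.00123 = 609.4.
Re < 2300 → laminar flow, so f = 64/Re = 64/609.4 = 0.105 (the turbulent correlation is not needed).
Darcy-Weisbach: ΔP = f(L/D)(ρV²/2) = 0.105·(1990/0.161)·(788·0.005908²/2) = 0.105·1.236e+04·0.01375 = 17.85 Pa.
Head loss h_f = ΔP/(ρg) = 17.85/(788·9.81) = 0.00231 m.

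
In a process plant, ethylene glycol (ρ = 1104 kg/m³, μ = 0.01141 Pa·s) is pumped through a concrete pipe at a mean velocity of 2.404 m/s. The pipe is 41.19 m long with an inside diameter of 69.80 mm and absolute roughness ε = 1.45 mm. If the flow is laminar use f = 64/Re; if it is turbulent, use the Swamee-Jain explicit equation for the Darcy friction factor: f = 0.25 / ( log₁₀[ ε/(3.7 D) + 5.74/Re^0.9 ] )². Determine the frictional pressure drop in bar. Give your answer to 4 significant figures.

Reynolds number Re = ρVD/μ = 1104 · 2.404 · 0.0698 / 0.0114 = 1.624e+04.
Re > 4000 → turbulent. Relative roughness ε/D = 0.00145/0.0698 = 0.0208. Swamee-Jain: f = 0.25/(log₁₀[0.0208/3.7 + 5.74/1.624e+04^0.9])² = 0.25/(log₁₀[0.00561 + 0.000932])² = 0.25/(-2.184)² = 0.05241.
Darcy-Weisbach: ΔP = f(L/D)(ρV²/2) = 0.05241·(41.19/0.0698)·(1104·2.404²/2) = 0.05241·590.1·3190 = 9.867e+04 Pa.
ΔP = 9.867e+04 Pa = 0.9867 bar.

ΔP ≈ 0.9867 bar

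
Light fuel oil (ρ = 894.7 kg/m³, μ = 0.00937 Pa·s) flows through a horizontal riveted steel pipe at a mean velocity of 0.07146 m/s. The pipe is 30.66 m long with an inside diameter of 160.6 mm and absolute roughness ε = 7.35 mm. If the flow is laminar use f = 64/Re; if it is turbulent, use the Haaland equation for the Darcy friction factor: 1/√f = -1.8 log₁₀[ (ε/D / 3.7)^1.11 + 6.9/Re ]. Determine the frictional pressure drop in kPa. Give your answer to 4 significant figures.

ΔP ≈ 0.02547 kPa

Reynolds number Re = ρVD/μ = 894.7 · 0.07146 · 0.1606 / 0.00937 = 1096.
Re < 2300 → laminar flow, so f = 64/Re = 64/1096 = 0.0584 (the turbulent correlation is not needed).
Darcy-Weisbach: ΔP = f(L/D)(ρV²/2) = 0.0584·(30.66/0.1606)·(894.7·0.07146²/2) = 0.0584·190.9·2.284 = 25.47 Pa.
ΔP = 25.47 Pa = 0.02547 kPa.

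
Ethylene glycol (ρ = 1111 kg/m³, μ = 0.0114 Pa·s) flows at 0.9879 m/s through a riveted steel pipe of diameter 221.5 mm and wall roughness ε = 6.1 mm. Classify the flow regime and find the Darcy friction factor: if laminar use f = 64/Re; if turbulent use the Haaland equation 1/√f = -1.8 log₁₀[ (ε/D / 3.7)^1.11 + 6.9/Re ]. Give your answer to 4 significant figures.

Re = ρVD/μ = 1111·0.9879·0.2215/0.0114 = 2.133e+04.
Re > 4000 → turbulent. ε/D = 0.0061/0.2215 = 0.0275; Haaland: 1/√f = -1.8 log₁₀[0.00434 + 0.000324] = 4.196, so f = 0.0568.

f ≈ 0.05680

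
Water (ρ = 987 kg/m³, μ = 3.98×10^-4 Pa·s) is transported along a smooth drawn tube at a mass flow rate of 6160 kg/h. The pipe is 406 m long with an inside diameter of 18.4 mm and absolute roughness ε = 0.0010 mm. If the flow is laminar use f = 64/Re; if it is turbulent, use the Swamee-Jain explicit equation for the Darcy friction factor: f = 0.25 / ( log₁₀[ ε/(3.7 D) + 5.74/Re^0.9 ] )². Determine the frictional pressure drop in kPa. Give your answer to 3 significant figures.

ṁ = 6160 kg/h = 6160/3600 = 1.711 kg/s.
A = πD²/4 = π(0.0184)²/4 = 0.0002659 m²; mean velocity V = ṁ/(ρA) = 1.711/(987 · 0.0002659) = 6.52 m/s.
Reynolds number Re = ρVD/μ = 987 · 6.52 · 0.0184 / 0.000398 = 2.975e+05.
Re > 4000 → turbulent. Relative roughness ε/D = 1e-06/0.0184 = 5.43e-05. Swamee-Jain: f = 0.25/(log₁₀[5.43e-05/3.7 + 5.74/2.975e+05^0.9])² = 0.25/(log₁₀[1.47e-05 + 6.8e-05])² = 0.25/(-4.082)² = 0.015.
Darcy-Weisbach: ΔP = f(L/D)(ρV²/2) = 0.015·(406/0.0184)·(987·6.52²/2) = 0.015·2.207e+04·2.098e+04 = 6.944e+06 Pa.
ΔP = 6.944e+06 Pa = 6940 kPa.

ΔP ≈ 6940 kPa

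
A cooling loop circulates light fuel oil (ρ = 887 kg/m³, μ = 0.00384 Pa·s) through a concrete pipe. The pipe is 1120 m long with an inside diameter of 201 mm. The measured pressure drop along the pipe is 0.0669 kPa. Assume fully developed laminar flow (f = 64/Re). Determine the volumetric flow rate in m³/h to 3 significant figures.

For laminar flow, f = 64/Re with Re = ρVD/μ, so Darcy-Weisbach reduces to ΔP = 32μLV/D². Solving for V: V = ΔP·D²/(32μL) = 66.9·(0.201)²/(32·0.00384·1120) = 0.01964 m/s.
Check: Re = ρVD/μ = 887·0.01964·0.201/0.00384 = 911.8 < 2300, so the laminar assumption holds.
Q = V·A = 0.01964·(π/4·0.201²) = 0.0006232 m³/s = 2.24 m³/h.

Q ≈ 2.24 m³/h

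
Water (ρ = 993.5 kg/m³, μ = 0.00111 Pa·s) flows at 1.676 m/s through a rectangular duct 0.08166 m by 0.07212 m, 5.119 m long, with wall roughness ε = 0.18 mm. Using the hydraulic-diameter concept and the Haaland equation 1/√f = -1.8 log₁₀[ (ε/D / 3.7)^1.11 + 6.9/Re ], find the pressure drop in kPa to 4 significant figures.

ΔP ≈ 2.397 kPa

Hydraulic diameter D_h = 4A/P = 4·(0.08166·0.07212)/(2·(0.08166+0.07212)) = 0.02356/0.3076 = 0.07659 m.
Re = ρVD_h/μ = 993.5·1.676·0.07659/0.00111 = 1.149e+05.
ε/D_h = 0.00018/0.07659 = 0.00235; Haaland gives 1/√f = -1.8 log₁₀[0.000283+6.01e-05] = 6.237, so f = 0.0257.
ΔP = f(L/D_h)(ρV²/2) = 0.0257·5.119/0.07659·1395 = 2397 Pa.
ΔP = 2.397 kPa.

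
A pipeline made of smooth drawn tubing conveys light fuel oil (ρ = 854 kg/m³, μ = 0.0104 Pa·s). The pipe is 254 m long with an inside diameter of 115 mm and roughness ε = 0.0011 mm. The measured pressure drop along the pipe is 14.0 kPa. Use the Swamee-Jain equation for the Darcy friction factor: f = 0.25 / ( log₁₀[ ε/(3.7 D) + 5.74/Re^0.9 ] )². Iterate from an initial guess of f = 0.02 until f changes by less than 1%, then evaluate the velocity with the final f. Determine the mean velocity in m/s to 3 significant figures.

V ≈ 0.645 m/s

Rearranging Darcy-Weisbach: V = √(2·ΔP·D/(f·L·ρ)). With ε/D = 1.1e-06/0.115 = 9.57e-06, iterate starting from f = 0.02:
  f = 0.02 → V = √(2·1.4e+04·0.115/(0.02·254·854)) = 0.8615 m/s; Re = ρVD/μ = 8136; f → 0.03282
  f = 0.03282 → V = 0.6725 m/s; Re = 6351; f → 0.03525
  f = 0.03525 → V = 0.6489 m/s; Re = 6128; f → 0.03562
  f = 0.03562 → V = 0.6455 m/s; Re = 6096; f → 0.03568
Converged (Δf/f < 1%). With the final f = 0.03568: V = √(2·1.4e+04·0.115/(0.03568·254·854)) = 0.645 m/s.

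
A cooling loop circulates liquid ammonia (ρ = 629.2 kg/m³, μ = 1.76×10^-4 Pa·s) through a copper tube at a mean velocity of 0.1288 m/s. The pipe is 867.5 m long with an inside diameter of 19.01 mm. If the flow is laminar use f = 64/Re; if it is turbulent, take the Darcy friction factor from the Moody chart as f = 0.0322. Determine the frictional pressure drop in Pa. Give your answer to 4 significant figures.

ΔP ≈ 7669 Pa

Reynolds number Re = ρVD/μ = 629.2 · 0.1288 · 0.01901 / 0.000176 = 8753.
Re > 4000 → turbulent; use the Moody-chart value f = 0.0322.
Darcy-Weisbach: ΔP = f(L/D)(ρV²/2) = 0.0322·(867.5/0.01901)·(629.2·0.1288²/2) = 0.0322·4.563e+04·5.219 = 7669 Pa.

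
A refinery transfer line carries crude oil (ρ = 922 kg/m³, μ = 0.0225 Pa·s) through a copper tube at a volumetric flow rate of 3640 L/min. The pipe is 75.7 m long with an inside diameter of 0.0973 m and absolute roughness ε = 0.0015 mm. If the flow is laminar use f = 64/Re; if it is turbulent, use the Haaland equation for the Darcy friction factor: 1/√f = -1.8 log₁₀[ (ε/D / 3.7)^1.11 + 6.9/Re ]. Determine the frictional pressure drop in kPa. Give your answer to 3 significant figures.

Q = 3640 L/min = 3640/60000 = 0.06067 m³/s.
Cross-sectional area A = πD²/4 = π(0.0973)²/4 = 0.007436 m²; mean velocity V = Q/A = 0.06067/0.007436 = 8.159 m/s.
Reynolds number Re = ρVD/μ = 922 · 8.159 · 0.0973 / 0.0225 = 3.253e+04.
Re > 4000 → turbulent. Relative roughness ε/D = 1.5e-06/0.0973 = 1.54e-05. Haaland: 1/√f = -1.8 log₁₀[(1.54e-05/3.7)^1.11 + 6.9/3.253e+04] = -1.8 log₁₀[1.07e-06 + 0.000212] = 6.608, so f = 0.0229.
Darcy-Weisbach: ΔP = f(L/D)(ρV²/2) = 0.0229·(75.7/0.0973)·(922·8.159²/2) = 0.0229·778·3.069e+04 = 5.467e+05 Pa.
ΔP = 5.467e+05 Pa = 547 kPa.

ΔP ≈ 547 kPa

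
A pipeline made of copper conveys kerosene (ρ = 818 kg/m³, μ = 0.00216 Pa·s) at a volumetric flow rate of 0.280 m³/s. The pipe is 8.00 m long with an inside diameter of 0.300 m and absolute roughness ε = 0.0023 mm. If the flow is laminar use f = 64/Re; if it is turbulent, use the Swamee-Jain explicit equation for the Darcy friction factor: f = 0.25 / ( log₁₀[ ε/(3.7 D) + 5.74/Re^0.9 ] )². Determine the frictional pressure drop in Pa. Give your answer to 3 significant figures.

Cross-sectional area A = πD²/4 = π(0.3)²/4 = 0.07069 m²; mean velocity V = Q/A = 0.28/0.07069 = 3.961 m/s.
Reynolds number Re = ρVD/μ = 818 · 3.961 · 0.3 / 0.00216 = 4.5e+05.
Re > 4000 → turbulent. Relative roughness ε/D = 2.3e-06/0.3 = 7.67e-06. Swamee-Jain: f = 0.25/(log₁₀[7.67e-06/3.7 + 5.74/4.5e+05^0.9])² = 0.25/(log₁₀[2.07e-06 + 4.69e-05])² = 0.25/(-4.31)² = 0.01346.
Darcy-Weisbach: ΔP = f(L/D)(ρV²/2) = 0.01346·(8/0.3)·(818·3.961²/2) = 0.01346·26.67·6418 = 2303 Pa.

ΔP ≈ 2300 Pa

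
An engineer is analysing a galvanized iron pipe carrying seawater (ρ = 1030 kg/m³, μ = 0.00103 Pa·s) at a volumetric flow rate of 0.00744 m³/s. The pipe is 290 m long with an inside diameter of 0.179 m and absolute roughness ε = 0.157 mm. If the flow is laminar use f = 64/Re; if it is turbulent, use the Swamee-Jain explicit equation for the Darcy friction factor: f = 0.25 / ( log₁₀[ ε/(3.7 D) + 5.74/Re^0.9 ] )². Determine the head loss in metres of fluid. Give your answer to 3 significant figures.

Cross-sectional area A = πD²/4 = π(0.179)²/4 = 0.02516 m²; mean velocity V = Q/A = 0.00744/0.02516 = 0.2956 m/s.
Reynolds number Re = ρVD/μ = 1030 · 0.2956 · 0.179 / 0.00103 = 5.292e+04.
Re > 4000 → turbulent. Relative roughness ε/D = 0.000157/0.179 = 0.000877. Swamee-Jain: f = 0.25/(log₁₀[0.000877/3.7 + 5.74/5.292e+04^0.9])² = 0.25/(log₁₀[0.000237 + 0.000322])² = 0.25/(-3.253)² = 0.02363.
Darcy-Weisbach: ΔP = f(L/D)(ρV²/2) = 0.02363·(290/0.179)·(1030·0.2956²/2) = 0.02363·1620·45.02 = 1723 Pa.
Head loss h_f = ΔP/(ρg) = 1723/(1030·9.81) = 0.171 m.

h_f ≈ 0.171 m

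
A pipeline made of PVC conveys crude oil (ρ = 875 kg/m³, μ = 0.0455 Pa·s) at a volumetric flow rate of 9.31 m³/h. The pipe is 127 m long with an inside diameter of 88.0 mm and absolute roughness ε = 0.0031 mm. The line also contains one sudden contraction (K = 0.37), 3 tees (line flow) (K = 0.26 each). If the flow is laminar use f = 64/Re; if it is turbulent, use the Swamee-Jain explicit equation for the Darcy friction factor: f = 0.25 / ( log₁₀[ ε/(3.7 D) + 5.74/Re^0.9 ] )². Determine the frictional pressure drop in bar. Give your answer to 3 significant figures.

ΔP ≈ 0.102 bar

Q = 9.31 m³/h = 9.31/3600 = 0.002586 m³/s.
Cross-sectional area A = πD²/4 = π(0.088)²/4 = 0.006082 m²; mean velocity V = Q/A = 0.002586/0.006082 = 0.4252 m/s.
Reynolds number Re = ρVD/μ = 875 · 0.4252 · 0.088 / 0.0455 = 719.6.
Re < 2300 → laminar flow, so f = 64/Re = 64/719.6 = 0.08894 (the turbulent correlation is not needed).
Total minor-loss coefficient ΣK = 1·0.37 + 3·0.26 = 1.15.
ΔP = [f·L/D + ΣK]·(ρV²/2) = [0.08894·127/0.088 + 1.15]·(875·0.4252²/2) = [128.4 + 1.15]·79.1 = 1.024e+04 Pa.
ΔP = 1.024e+04 Pa = 0.102 bar.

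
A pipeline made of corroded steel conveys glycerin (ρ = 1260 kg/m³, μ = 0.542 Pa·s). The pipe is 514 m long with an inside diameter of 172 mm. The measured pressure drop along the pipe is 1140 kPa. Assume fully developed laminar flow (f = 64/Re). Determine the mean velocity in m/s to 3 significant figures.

For laminar flow, f = 64/Re with Re = ρVD/μ, so Darcy-Weisbach reduces to ΔP = 32μLV/D². Solving for V: V = ΔP·D²/(32μL) = 1.14e+06·(0.172)²/(32·0.542·514) = 3.783 m/s.
Check: Re = ρVD/μ = 1260·3.783·0.172/0.542 = 1513 < 2300, so the laminar assumption holds.

V ≈ 3.78 m/s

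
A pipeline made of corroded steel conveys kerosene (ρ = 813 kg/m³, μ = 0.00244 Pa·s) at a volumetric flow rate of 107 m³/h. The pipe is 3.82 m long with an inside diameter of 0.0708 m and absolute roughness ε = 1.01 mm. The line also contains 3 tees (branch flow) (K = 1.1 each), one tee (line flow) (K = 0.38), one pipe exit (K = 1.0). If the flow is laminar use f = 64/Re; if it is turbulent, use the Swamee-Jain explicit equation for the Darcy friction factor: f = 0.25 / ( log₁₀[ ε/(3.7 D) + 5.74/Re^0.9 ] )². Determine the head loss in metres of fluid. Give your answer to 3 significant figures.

h_f ≈ 20.4 m

Q = 107 m³/h = 107/3600 = 0.02972 m³/s.
Cross-sectional area A = πD²/4 = π(0.0708)²/4 = 0.003937 m²; mean velocity V = Q/A = 0.02972/0.003937 = 7.55 m/s.
Reynolds number Re = ρVD/μ = 813 · 7.55 · 0.0708 / 0.00244 = 1.781e+05.
Re > 4000 → turbulent. Relative roughness ε/D = 0.00101/0.0708 = 0.0143. Swamee-Jain: f = 0.25/(log₁₀[0.0143/3.7 + 5.74/1.781e+05^0.9])² = 0.25/(log₁₀[0.00386 + 0.000108])² = 0.25/(-2.402)² = 0.04333.
Total minor-loss coefficient ΣK = 3·1.1 + 1·0.38 + 1·1 = 4.68.
ΔP = [f·L/D + ΣK]·(ρV²/2) = [0.04333·3.82/0.0708 + 4.68]·(813·7.55²/2) = [2.338 + 4.68]·2.317e+04 = 1.626e+05 Pa.
Head loss h_f = ΔP/(ρg) = 1.626e+05/(813·9.81) = 20.4 m.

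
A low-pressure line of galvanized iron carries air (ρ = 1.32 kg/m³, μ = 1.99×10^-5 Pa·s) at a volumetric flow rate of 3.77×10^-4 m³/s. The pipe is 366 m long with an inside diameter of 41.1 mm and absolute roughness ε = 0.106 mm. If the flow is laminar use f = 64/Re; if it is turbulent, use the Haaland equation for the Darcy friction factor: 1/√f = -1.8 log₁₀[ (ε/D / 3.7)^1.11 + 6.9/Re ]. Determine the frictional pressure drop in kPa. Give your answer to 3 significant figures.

Cross-sectional area A = πD²/4 = π(0.0411)²/4 = 0.001327 m²; mean velocity V = Q/A = 0.000377/0.001327 = 0.2842 m/s.
Reynolds number Re = ρVD/μ = 1.32 · 0.2842 · 0.0411 / 1.99e-05 = 774.7.
Re < 2300 → laminar flow, so f = 64/Re = 64/774.7 = 0.08261 (the turbulent correlation is not needed).
Darcy-Weisbach: ΔP = f(L/D)(ρV²/2) = 0.08261·(366/0.0411)·(1.32·0.2842²/2) = 0.08261·8905·0.05329 = 39.21 Pa.
ΔP = 39.21 Pa = 0.0392 kPa.

ΔP ≈ 0.0392 kPa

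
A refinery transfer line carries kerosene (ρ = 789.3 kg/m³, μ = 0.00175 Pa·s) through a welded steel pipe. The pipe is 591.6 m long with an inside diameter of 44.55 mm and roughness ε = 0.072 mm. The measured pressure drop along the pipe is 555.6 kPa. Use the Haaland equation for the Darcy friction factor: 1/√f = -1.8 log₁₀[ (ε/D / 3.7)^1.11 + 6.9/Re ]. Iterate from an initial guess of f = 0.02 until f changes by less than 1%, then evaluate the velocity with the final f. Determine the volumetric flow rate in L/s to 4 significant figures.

Rearranging Darcy-Weisbach: V = √(2·ΔP·D/(f·L·ρ)). With ε/D = 7.2e-05/0.04455 = 0.00162, iterate starting from f = 0.02:
  f = 0.02 → V = √(2·5.556e+05·0.04455/(0.02·591.6·789.3)) = 2.302 m/s; Re = ρVD/μ = 4.626e+04; f → 0.02557
  f = 0.02557 → V = 2.036 m/s; Re = 4.091e+04; f → 0.02594
  f = 0.02594 → V = 2.022 m/s; Re = 4.062e+04; f → 0.02596
Converged (Δf/f < 1%). With the final f = 0.02596: V = √(2·5.556e+05·0.04455/(0.02596·591.6·789.3)) = 2.021 m/s.
Q = V·A = 2.021·(π/4·0.04455²) = 0.00315 m³/s = 3.150 L/s.

Q ≈ 3.150 L/s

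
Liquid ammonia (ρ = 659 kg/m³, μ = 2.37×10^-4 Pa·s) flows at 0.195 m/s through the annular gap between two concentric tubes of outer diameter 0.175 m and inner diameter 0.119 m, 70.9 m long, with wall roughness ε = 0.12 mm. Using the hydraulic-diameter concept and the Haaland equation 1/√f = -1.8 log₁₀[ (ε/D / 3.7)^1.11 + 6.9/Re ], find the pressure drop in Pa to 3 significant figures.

ΔP ≈ 445 Pa

Hydraulic diameter D_h = 4A/P = D_o - D_i = 0.175 - 0.119 = 0.056 m.
Re = ρVD_h/μ = 659·0.195·0.056/0.000237 = 3.036e+04.
ε/D_h = 0.00012/0.056 = 0.00214; Haaland gives 1/√f = -1.8 log₁₀[0.000255+0.000227] = 5.97, so f = 0.02806.
ΔP = f(L/D_h)(ρV²/2) = 0.02806·70.9/0.056·12.53 = 445.1 Pa.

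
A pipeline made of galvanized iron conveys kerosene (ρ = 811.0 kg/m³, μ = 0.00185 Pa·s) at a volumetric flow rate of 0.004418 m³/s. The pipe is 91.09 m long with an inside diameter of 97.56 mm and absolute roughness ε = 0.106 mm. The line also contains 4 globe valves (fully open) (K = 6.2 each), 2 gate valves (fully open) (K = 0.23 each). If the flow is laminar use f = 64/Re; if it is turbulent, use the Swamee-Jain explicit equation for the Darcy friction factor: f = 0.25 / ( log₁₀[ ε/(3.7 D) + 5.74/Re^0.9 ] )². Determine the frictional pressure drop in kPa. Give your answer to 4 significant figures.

Cross-sectional area A = πD²/4 = π(0.09756)²/4 = 0.007475 m²; mean velocity V = Q/A = 0.004418/0.007475 = 0.591 m/s.
Reynolds number Re = ρVD/μ = 811 · 0.591 · 0.09756 / 0.00185 = 2.528e+04.
Re > 4000 → turbulent. Relative roughness ε/D = 0.000106/0.09756 = 0.00109. Swamee-Jain: f = 0.25/(log₁₀[0.00109/3.7 + 5.74/2.528e+04^0.9])² = 0.25/(log₁₀[0.000294 + 0.000626])² = 0.25/(-3.036)² = 0.02711.
Total minor-loss coefficient ΣK = 4·6.2 + 2·0.23 = 25.3.
ΔP = [f·L/D + ΣK]·(ρV²/2) = [0.02711·91.09/0.09756 + 25.3]·(811·0.591²/2) = [25.32 + 25.3]·141.6 = 7164 Pa.
ΔP = 7164 Pa = 7.164 kPa.

ΔP ≈ 7.164 kPa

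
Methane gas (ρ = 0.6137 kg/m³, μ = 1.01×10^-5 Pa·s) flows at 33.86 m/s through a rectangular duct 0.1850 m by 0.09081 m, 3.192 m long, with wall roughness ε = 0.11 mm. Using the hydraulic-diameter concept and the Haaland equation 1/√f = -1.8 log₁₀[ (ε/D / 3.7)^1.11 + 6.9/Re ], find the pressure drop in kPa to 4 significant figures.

Hydraulic diameter D_h = 4A/P = 4·(0.185·0.09081)/(2·(0.185+0.09081)) = 0.0672/0.5516 = 0.1218 m.
Re = ρVD_h/μ = 0.6137·33.86·0.1218/1.01e-05 = 2.506e+05.
ε/D_h = 0.00011/0.1218 = 0.000903; Haaland gives 1/√f = -1.8 log₁₀[9.77e-05+2.75e-05] = 7.024, so f = 0.02027.
ΔP = f(L/D_h)(ρV²/2) = 0.02027·3.192/0.1218·351.8 = 186.8 Pa.
ΔP = 0.1868 kPa.

ΔP ≈ 0.1868 kPa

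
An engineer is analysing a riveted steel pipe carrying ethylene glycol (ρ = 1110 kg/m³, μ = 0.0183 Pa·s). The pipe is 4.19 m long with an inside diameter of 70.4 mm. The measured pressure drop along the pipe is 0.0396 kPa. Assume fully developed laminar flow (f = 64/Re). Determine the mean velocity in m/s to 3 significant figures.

V ≈ 0.0800 m/s

For laminar flow, f = 64/Re with Re = ρVD/μ, so Darcy-Weisbach reduces to ΔP = 32μLV/D². Solving for V: V = ΔP·D²/(32μL) = 39.6·(0.0704)²/(32·0.0183·4.19) = 0.07999 m/s.
Check: Re = ρVD/μ = 1110·0.07999·0.0704/0.0183 = 341.6 < 2300, so the laminar assumption holds.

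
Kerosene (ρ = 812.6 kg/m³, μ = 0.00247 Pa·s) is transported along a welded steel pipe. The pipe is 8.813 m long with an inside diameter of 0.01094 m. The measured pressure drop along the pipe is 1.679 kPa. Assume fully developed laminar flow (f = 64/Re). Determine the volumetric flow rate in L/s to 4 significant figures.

For laminar flow, f = 64/Re with Re = ρVD/μ, so Darcy-Weisbach reduces to ΔP = 32μLV/D². Solving for V: V = ΔP·D²/(32μL) = 1679·(0.01094)²/(32·0.00247·8.813) = 0.2885 m/s.
Check: Re = ρVD/μ = 812.6·0.2885·0.01094/0.00247 = 1038 < 2300, so the laminar assumption holds.
Q = V·A = 0.2885·(π/4·0.01094²) = 2.712e-05 m³/s = 0.02712 L/s.

Q ≈ 0.02712 L/s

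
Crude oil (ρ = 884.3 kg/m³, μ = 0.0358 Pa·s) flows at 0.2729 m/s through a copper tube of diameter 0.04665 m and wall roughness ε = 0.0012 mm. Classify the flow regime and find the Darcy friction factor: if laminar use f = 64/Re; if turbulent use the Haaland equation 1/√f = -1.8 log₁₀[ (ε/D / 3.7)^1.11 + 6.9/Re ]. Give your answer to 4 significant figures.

f ≈ 0.2035

Re = ρVD/μ = 884.3·0.2729·0.04665/0.0358 = 314.5.
Re < 2300 → laminar, so f = 64/Re = 0.2035 (roughness is irrelevant in laminar flow).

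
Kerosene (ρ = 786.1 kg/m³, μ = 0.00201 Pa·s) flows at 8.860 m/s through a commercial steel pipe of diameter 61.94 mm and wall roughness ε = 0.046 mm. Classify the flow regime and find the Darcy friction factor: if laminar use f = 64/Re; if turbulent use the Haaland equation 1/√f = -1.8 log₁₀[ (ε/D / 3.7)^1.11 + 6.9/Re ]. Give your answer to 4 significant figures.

Re = ρVD/μ = 786.1·8.86·0.06194/0.00201 = 2.146e+05.
Re > 4000 → turbulent. ε/D = 4.6e-05/0.06194 = 0.000743; Haaland: 1/√f = -1.8 log₁₀[7.87e-05 + 3.21e-05] = 7.12, so f = 0.01973.

f ≈ 0.01973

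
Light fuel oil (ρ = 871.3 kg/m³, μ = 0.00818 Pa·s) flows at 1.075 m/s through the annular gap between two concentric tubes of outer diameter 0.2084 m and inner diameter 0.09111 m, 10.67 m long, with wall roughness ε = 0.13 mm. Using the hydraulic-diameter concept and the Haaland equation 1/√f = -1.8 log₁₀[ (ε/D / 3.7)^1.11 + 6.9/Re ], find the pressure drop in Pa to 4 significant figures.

Hydraulic diameter D_h = 4A/P = D_o - D_i = 0.2084 - 0.09111 = 0.1173 m.
Re = ρVD_h/μ = 871.3·1.075·0.1173/0.00818 = 1.343e+04.
ε/D_h = 0.00013/0.1173 = 0.00111; Haaland gives 1/√f = -1.8 log₁₀[0.000123+0.000514] = 5.753, so f = 0.03021.
ΔP = f(L/D_h)(ρV²/2) = 0.03021·10.67/0.1173·503.4 = 1384 Pa.

ΔP ≈ 1384 Pa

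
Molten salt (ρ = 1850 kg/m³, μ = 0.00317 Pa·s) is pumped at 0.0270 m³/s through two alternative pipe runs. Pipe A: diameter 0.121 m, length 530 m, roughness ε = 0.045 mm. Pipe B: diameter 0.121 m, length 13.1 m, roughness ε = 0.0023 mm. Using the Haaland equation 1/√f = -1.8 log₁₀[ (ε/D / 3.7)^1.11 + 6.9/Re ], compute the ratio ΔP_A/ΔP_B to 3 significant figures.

Pipe A: V = Q/A = 0.027/0.0115 = 2.348 m/s; Re = 1.658e+05; ε/D = 0.000372; Haaland → f = 0.0183; ΔP_A = f(L/D)(ρV²/2) = 4.087e+05 Pa.
Pipe B: V = Q/A = 0.027/0.0115 = 2.348 m/s; Re = 1.658e+05; ε/D = 1.9e-05; Haaland → f = 0.01618; ΔP_B = f(L/D)(ρV²/2) = 8936 Pa.
ΔP_A/ΔP_B = 4.087e+05/8936 = 45.7.

ΔP_A/ΔP_B ≈ 45.7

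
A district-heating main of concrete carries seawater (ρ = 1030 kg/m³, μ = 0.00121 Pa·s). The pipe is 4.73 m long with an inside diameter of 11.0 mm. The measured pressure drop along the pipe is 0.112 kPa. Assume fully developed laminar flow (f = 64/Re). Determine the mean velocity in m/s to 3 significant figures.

V ≈ 0.0740 m/s

For laminar flow, f = 64/Re with Re = ρVD/μ, so Darcy-Weisbach reduces to ΔP = 32μLV/D². Solving for V: V = ΔP·D²/(32μL) = 112·(0.011)²/(32·0.00121·4.73) = 0.074 m/s.
Check: Re = ρVD/μ = 1030·0.074·0.011/0.00121 = 692.9 < 2300, so the laminar assumption holds.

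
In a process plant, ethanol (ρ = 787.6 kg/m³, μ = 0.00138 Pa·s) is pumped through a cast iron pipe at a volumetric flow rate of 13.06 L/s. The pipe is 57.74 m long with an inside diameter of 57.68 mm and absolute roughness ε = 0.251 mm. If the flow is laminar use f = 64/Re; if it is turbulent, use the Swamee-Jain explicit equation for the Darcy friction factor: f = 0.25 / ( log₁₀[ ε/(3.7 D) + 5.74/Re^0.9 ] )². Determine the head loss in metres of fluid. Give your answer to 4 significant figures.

h_f ≈ 38.18 m

Q = 13.06 L/s = 13.06/1000 = 0.01306 m³/s.
Cross-sectional area A = πD²/4 = π(0.05768)²/4 = 0.002613 m²; mean velocity V = Q/A = 0.01306/0.002613 = 4.998 m/s.
Reynolds number Re = ρVD/μ = 787.6 · 4.998 · 0.05768 / 0.00138 = 1.645e+05.
Re > 4000 → turbulent. Relative roughness ε/D = 0.000251/0.05768 = 0.00435. Swamee-Jain: f = 0.25/(log₁₀[0.00435/3.7 + 5.74/1.645e+05^0.9])² = 0.25/(log₁₀[0.00118 + 0.000116])² = 0.25/(-2.889)² = 0.02996.
Darcy-Weisbach: ΔP = f(L/D)(ρV²/2) = 0.02996·(57.74/0.05768)·(787.6·4.998²/2) = 0.02996·1001·9837 = 2.95e+05 Pa.
Head loss h_f = ΔP/(ρg) = 2.95e+05/(787.6·9.81) = 38.18 m.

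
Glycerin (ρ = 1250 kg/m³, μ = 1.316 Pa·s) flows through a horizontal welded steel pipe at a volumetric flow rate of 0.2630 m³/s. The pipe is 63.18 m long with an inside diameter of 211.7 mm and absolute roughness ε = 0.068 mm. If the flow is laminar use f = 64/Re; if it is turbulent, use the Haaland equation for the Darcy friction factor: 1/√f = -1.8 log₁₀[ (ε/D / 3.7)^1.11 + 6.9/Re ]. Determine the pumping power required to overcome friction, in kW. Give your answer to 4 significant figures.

Cross-sectional area A = πD²/4 = π(0.2117)²/4 = 0.0352 m²; mean velocity V = Q/A = 0.263/0.0352 = 7.472 m/s.
Reynolds number Re = ρVD/μ = 1250 · 7.472 · 0.2117 / 1.32 = 1502.
Re < 2300 → laminar flow, so f = 64/Re = 64/1502 = 0.0426 (the turbulent correlation is not needed).
Darcy-Weisbach: ΔP = f(L/D)(ρV²/2) = 0.0426·(63.18/0.2117)·(1250·7.472²/2) = 0.0426·298.4·3.489e+04 = 4.436e+05 Pa.
Pumping power P = QΔP = 0.263·4.436e+05 = 116660 W = 116.7 kW.

P ≈ 116.7 kW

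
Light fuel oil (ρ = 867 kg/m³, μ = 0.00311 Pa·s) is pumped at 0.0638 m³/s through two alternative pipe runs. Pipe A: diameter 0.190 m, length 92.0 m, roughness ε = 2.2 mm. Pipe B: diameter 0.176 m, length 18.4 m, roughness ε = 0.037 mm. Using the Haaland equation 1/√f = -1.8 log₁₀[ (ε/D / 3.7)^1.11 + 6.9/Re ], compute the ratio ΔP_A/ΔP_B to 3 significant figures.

ΔP_A/ΔP_B ≈ 7.63

Pipe A: V = Q/A = 0.0638/0.02835 = 2.25 m/s; Re = 1.192e+05; ε/D = 0.0116; Haaland → f = 0.04037; ΔP_A = f(L/D)(ρV²/2) = 4.29e+04 Pa.
Pipe B: V = Q/A = 0.0638/0.02433 = 2.622 m/s; Re = 1.287e+05; ε/D = 0.00021; Haaland → f = 0.01804; ΔP_B = f(L/D)(ρV²/2) = 5622 Pa.
ΔP_A/ΔP_B = 4.29e+04/5622 = 7.63.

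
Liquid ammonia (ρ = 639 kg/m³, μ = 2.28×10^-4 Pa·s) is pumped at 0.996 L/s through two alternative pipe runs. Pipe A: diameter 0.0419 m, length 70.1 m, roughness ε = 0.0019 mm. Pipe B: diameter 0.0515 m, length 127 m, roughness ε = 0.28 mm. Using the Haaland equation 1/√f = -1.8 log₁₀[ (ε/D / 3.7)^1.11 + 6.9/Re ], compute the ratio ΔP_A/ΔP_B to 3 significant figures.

Pipe A: V = Q/A = 0.000996/0.001379 = 0.7223 m/s; Re = 8.482e+04; ε/D = 4.53e-05; Haaland → f = 0.01862; ΔP_A = f(L/D)(ρV²/2) = 5194 Pa.
Pipe B: V = Q/A = 0.000996/0.002083 = 0.4781 m/s; Re = 6.901e+04; ε/D = 0.00544; Haaland → f = 0.03237; ΔP_B = f(L/D)(ρV²/2) = 5831 Pa.
ΔP_A/ΔP_B = 5194/5831 = 0.891.

ΔP_A/ΔP_B ≈ 0.891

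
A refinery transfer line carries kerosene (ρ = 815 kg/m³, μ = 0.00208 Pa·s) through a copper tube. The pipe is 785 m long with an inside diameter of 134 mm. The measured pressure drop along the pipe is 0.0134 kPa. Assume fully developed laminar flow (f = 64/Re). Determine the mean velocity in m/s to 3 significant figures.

V ≈ 0.00461 m/s

For laminar flow, f = 64/Re with Re = ρVD/μ, so Darcy-Weisbach reduces to ΔP = 32μLV/D². Solving for V: V = ΔP·D²/(32μL) = 13.4·(0.134)²/(32·0.00208·785) = 0.004605 m/s.
Check: Re = ρVD/μ = 815·0.004605·0.134/0.00208 = 241.8 < 2300, so the laminar assumption holds.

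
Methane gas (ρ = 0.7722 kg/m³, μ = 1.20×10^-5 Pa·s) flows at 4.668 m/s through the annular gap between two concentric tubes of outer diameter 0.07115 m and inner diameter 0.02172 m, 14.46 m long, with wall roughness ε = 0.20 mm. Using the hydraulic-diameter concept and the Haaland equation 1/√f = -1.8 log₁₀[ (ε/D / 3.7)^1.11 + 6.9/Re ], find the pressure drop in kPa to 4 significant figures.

Hydraulic diameter D_h = 4A/P = D_o - D_i = 0.07115 - 0.02172 = 0.04943 m.
Re = ρVD_h/μ = 0.7722·4.668·0.04943/1.2e-05 = 1.485e+04.
ε/D_h = 0.0002/0.04943 = 0.00405; Haaland gives 1/√f = -1.8 log₁₀[0.000517+0.000465] = 5.415, so f = 0.03411.
ΔP = f(L/D_h)(ρV²/2) = 0.03411·14.46/0.04943·8.413 = 83.94 Pa.
ΔP = 0.08394 kPa.

ΔP ≈ 0.08394 kPa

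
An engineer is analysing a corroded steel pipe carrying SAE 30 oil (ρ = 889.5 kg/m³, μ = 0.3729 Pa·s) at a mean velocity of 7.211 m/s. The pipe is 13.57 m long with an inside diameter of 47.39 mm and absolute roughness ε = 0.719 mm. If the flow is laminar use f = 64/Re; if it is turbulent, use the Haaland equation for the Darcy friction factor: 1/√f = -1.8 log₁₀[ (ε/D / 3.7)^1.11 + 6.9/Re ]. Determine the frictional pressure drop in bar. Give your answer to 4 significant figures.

ΔP ≈ 5.199 bar

Reynolds number Re = ρVD/μ = 889.5 · 7.211 · 0.04739 / 0.373 = 815.1.
Re < 2300 → laminar flow, so f = 64/Re = 64/815.1 = 0.07851 (the turbulent correlation is not needed).
Darcy-Weisbach: ΔP = f(L/D)(ρV²/2) = 0.07851·(13.57/0.04739)·(889.5·7.211²/2) = 0.07851·286.3·2.313e+04 = 5.199e+05 Pa.
ΔP = 5.199e+05 Pa = 5.199 bar.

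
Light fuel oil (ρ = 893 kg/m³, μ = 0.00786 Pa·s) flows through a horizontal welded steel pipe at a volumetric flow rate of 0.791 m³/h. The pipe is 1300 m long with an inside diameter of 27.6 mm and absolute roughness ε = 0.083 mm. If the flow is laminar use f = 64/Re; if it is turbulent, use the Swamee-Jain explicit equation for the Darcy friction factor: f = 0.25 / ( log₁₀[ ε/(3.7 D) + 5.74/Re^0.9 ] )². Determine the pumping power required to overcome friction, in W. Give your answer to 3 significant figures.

P ≈ 34.6 W

Q = 0.791 m³/h = 0.791/3600 = 0.0002197 m³/s.
Cross-sectional area A = πD²/4 = π(0.0276)²/4 = 0.0005983 m²; mean velocity V = Q/A = 0.0002197/0.0005983 = 0.3673 m/s.
Reynolds number Re = ρVD/μ = 893 · 0.3673 · 0.0276 / 0.00786 = 1152.
Re < 2300 → laminar flow, so f = 64/Re = 64/1152 = 0.05557 (the turbulent correlation is not needed).
Darcy-Weisbach: ΔP = f(L/D)(ρV²/2) = 0.05557·(1300/0.0276)·(893·0.3673²/2) = 0.05557·4.71e+04·60.22 = 1.576e+05 Pa.
Pumping power P = QΔP = 0.0002197·1.576e+05 = 34.64 W = 34.6 W.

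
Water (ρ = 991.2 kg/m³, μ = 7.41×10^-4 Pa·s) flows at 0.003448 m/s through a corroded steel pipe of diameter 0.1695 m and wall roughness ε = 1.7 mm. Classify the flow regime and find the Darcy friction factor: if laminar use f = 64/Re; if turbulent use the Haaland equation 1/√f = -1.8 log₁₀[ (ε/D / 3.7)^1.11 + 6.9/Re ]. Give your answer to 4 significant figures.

f ≈ 0.08187

Re = ρVD/μ = 991.2·0.003448·0.1695/0.000741 = 781.8.
Re < 2300 → laminar, so f = 64/Re = 0.08187 (roughness is irrelevant in laminar flow).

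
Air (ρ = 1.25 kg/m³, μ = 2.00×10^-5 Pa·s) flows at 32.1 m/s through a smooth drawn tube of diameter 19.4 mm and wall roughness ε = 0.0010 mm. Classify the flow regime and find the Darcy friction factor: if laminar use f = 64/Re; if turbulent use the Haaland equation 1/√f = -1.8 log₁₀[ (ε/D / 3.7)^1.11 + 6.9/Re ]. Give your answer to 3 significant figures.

Re = ρVD/μ = 1.25·32.1·0.0194/2e-05 = 3.892e+04.
Re > 4000 → turbulent. ε/D = 1e-06/0.0194 = 5.15e-05; Haaland: 1/√f = -1.8 log₁₀[4.07e-06 + 0.000177] = 6.735, so f = 0.02205.

f ≈ 0.0220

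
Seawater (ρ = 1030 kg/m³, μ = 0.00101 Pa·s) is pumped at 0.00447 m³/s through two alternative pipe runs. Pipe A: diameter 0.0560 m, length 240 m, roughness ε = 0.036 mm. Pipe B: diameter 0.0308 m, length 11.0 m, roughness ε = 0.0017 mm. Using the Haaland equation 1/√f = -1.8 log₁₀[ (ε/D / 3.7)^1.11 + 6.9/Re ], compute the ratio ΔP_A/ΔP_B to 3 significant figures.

Pipe A: V = Q/A = 0.00447/0.002463 = 1.815 m/s; Re = 1.036e+05; ε/D = 0.000643; Haaland → f = 0.02056; ΔP_A = f(L/D)(ρV²/2) = 1.495e+05 Pa.
Pipe B: V = Q/A = 0.00447/0.0007451 = 6 m/s; Re = 1.884e+05; ε/D = 5.52e-05; Haaland → f = 0.01604; ΔP_B = f(L/D)(ρV²/2) = 1.062e+05 Pa.
ΔP_A/ΔP_B = 1.495e+05/1.062e+05 = 1.41.

ΔP_A/ΔP_B ≈ 1.41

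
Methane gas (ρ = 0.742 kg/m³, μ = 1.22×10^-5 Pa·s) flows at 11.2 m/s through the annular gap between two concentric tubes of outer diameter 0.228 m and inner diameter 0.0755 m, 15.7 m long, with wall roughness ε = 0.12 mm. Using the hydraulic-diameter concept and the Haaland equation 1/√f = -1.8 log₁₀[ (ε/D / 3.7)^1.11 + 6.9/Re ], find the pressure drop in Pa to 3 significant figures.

Hydraulic diameter D_h = 4A/P = D_o - D_i = 0.228 - 0.0755 = 0.1525 m.
Re = ρVD_h/μ = 0.742·11.2·0.1525/1.22e-05 = 1.039e+05.
ε/D_h = 0.00012/0.1525 = 0.000787; Haaland gives 1/√f = -1.8 log₁₀[8.39e-05+6.64e-05] = 6.881, so f = 0.02112.
ΔP = f(L/D_h)(ρV²/2) = 0.02112·15.7/0.1525·46.54 = 101.2 Pa.

ΔP ≈ 101 Pa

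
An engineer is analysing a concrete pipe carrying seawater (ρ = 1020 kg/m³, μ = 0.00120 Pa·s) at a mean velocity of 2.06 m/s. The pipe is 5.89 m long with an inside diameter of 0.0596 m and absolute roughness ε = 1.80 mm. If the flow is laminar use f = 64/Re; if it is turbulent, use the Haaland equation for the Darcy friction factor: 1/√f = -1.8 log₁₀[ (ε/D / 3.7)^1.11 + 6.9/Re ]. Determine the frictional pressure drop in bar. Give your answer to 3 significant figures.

ΔP ≈ 0.124 bar

Reynolds number Re = ρVD/μ = 1020 · 2.06 · 0.0596 / 0.0012 = 1.044e+05.
Re > 4000 → turbulent. Relative roughness ε/D = 0.0018/0.0596 = 0.0302. Haaland: 1/√f = -1.8 log₁₀[(0.0302/3.7)^1.11 + 6.9/1.044e+05] = -1.8 log₁₀[0.00481 + 6.61e-05] = 4.162, so f = 0.05774.
Darcy-Weisbach: ΔP = f(L/D)(ρV²/2) = 0.05774·(5.89/0.0596)·(1020·2.06²/2) = 0.05774·98.83·2164 = 1.235e+04 Pa.
ΔP = 1.235e+04 Pa = 0.124 bar.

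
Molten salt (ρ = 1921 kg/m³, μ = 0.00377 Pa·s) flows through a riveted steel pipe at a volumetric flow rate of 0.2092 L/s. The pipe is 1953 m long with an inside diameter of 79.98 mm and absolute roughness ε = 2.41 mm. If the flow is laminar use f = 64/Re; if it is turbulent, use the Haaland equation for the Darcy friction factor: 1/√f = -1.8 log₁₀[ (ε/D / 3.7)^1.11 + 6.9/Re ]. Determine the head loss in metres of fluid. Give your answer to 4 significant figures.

h_f ≈ 0.08138 m

Q = 0.2092 L/s = 0.2092/1000 = 0.0002092 m³/s.
Cross-sectional area A = πD²/4 = π(0.07998)²/4 = 0.005024 m²; mean velocity V = Q/A = 0.0002092/0.005024 = 0.04164 m/s.
Reynolds number Re = ρVD/μ = 1921 · 0.04164 · 0.07998 / 0.00377 = 1697.
Re < 2300 → laminar flow, so f = 64/Re = 64/1697 = 0.03771 (the turbulent correlation is not needed).
Darcy-Weisbach: ΔP = f(L/D)(ρV²/2) = 0.03771·(1953/0.07998)·(1921·0.04164²/2) = 0.03771·2.442e+04·1.665 = 1534 Pa.
Head loss h_f = ΔP/(ρg) = 1534/(1921·9.81) = 0.08138 m.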